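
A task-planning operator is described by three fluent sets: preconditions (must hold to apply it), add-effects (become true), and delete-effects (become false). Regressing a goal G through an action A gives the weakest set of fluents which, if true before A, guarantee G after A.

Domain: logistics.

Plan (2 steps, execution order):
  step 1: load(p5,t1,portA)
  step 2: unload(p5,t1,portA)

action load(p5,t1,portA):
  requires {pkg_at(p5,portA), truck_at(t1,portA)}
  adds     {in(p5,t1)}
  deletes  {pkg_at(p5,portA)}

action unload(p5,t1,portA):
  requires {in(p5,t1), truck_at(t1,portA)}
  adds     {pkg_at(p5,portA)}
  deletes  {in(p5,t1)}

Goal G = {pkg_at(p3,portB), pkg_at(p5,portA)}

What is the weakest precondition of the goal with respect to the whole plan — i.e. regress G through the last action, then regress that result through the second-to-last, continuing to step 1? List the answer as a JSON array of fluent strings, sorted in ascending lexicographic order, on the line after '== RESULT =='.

Work backward from the goal:
  through step 2 (unload(p5,t1,portA)): drop {pkg_at(p5,portA)}, keep {pkg_at(p3,portB)}, require {in(p5,t1), truck_at(t1,portA)}
    → {in(p5,t1), pkg_at(p3,portB), truck_at(t1,portA)}
  through step 1 (load(p5,t1,portA)): drop {in(p5,t1)}, keep {pkg_at(p3,portB), truck_at(t1,portA)}, require {pkg_at(p5,portA), truck_at(t1,portA)}
    → {pkg_at(p3,portB), pkg_at(p5,portA), truck_at(t1,portA)}

== RESULT ==
["pkg_at(p3,portB)", "pkg_at(p5,portA)", "truck_at(t1,portA)"]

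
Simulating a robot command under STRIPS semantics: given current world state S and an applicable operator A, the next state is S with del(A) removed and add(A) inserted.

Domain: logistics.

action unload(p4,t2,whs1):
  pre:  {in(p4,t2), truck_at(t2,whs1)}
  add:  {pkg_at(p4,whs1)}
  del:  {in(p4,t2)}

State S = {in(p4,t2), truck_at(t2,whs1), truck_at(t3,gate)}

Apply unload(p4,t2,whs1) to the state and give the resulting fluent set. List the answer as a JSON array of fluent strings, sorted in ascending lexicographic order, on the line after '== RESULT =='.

Progress:
  pre ⊆ S: {in(p4,t2), truck_at(t2,whs1)} ⊆ S  — applicable
  S \ del = {truck_at(t2,whs1), truck_at(t3,gate)}
  ∪ add   = {pkg_at(p4,whs1), truck_at(t2,whs1), truck_at(t3,gate)}

== RESULT ==
["pkg_at(p4,whs1)", "truck_at(t2,whs1)", "truck_at(t3,gate)"]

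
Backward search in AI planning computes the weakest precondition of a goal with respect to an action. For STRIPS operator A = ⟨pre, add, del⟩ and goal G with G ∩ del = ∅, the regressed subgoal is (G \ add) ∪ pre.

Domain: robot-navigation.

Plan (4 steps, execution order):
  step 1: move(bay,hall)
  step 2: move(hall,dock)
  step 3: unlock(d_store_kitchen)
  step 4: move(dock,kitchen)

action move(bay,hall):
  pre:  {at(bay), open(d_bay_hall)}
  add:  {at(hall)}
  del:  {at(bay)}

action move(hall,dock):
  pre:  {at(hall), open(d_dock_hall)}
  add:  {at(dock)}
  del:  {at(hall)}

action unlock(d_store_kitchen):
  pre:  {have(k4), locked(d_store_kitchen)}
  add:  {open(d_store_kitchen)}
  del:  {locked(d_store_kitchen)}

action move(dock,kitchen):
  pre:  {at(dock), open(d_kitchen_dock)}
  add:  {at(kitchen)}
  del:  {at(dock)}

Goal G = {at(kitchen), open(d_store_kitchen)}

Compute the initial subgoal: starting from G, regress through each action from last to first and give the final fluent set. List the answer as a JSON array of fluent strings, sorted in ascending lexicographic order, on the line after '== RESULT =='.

Work backward from the goal:
  through step 4 (move(dock,kitchen)): drop {at(kitchen)}, keep {open(d_store_kitchen)}, require {at(dock), open(d_kitchen_dock)}
    → {at(dock), open(d_kitchen_dock), open(d_store_kitchen)}
  through step 3 (unlock(d_store_kitchen)): drop {open(d_store_kitchen)}, keep {at(dock), open(d_kitchen_dock)}, require {have(k4), locked(d_store_kitchen)}
    → {at(dock), have(k4), locked(d_store_kitchen), open(d_kitchen_dock)}
  through step 2 (move(hall,dock)): drop {at(dock)}, keep {have(k4), locked(d_store_kitchen), open(d_kitchen_dock)}, require {at(hall), open(d_dock_hall)}
    → {at(hall), have(k4), locked(d_store_kitchen), open(d_dock_hall), open(d_kitchen_dock)}
  through step 1 (move(bay,hall)): drop {at(hall)}, keep {have(k4), locked(d_store_kitchen), open(d_dock_hall), open(d_kitchen_dock)}, require {at(bay), open(d_bay_hall)}
    → {at(bay), have(k4), locked(d_store_kitchen), open(d_bay_hall), open(d_dock_hall), open(d_kitchen_dock)}

== RESULT ==
["at(bay)", "have(k4)", "locked(d_store_kitchen)", "open(d_bay_hall)", "open(d_dock_hall)", "open(d_kitchen_dock)"]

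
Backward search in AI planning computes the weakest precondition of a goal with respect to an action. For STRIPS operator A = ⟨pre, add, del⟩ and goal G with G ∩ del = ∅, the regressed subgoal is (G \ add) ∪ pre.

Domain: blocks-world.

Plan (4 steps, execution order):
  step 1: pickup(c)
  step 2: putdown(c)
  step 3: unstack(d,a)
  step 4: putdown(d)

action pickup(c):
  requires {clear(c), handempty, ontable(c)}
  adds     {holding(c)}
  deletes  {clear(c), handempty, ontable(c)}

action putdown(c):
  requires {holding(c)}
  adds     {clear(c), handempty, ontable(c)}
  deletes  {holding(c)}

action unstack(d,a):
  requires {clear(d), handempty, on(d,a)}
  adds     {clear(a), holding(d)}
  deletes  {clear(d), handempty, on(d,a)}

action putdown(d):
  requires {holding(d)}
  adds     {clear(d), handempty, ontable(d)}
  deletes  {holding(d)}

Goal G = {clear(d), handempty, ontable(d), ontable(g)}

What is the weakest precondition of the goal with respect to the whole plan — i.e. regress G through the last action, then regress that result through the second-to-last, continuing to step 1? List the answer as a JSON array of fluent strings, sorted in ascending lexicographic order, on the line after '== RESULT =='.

Regress step by step:
  through step 4 (putdown(d)): drop {clear(d), handempty, ontable(d)}, keep {ontable(g)}, require {holding(d)}
    → {holding(d), ontable(g)}
  through step 3 (unstack(d,a)): drop {holding(d)}, keep {ontable(g)}, require {clear(d), handempty, on(d,a)}
    → {clear(d), handempty, on(d,a), ontable(g)}
  through step 2 (putdown(c)): drop {handempty}, keep {clear(d), on(d,a), ontable(g)}, require {holding(c)}
    → {clear(d), holding(c), on(d,a), ontable(g)}
  through step 1 (pickup(c)): drop {holding(c)}, keep {clear(d), on(d,a), ontable(g)}, require {clear(c), handempty, ontable(c)}
    → {clear(c), clear(d), handempty, on(d,a), ontable(c), ontable(g)}

== RESULT ==
["clear(c)", "clear(d)", "handempty", "on(d,a)", "ontable(c)", "ontable(g)"]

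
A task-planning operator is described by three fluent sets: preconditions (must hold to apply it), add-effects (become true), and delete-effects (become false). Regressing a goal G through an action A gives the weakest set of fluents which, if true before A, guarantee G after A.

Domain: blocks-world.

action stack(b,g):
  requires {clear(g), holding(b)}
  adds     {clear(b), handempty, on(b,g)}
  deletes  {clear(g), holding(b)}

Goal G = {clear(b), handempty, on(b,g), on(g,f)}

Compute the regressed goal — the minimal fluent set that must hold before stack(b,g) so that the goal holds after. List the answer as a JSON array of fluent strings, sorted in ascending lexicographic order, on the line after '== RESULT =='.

Regress:
  G ∩ del = {}  (empty — regression defined)
  G \ add = {clear(b), handempty, on(b,g), on(g,f)} \ {clear(b), handempty, on(b,g)} = {on(g,f)}
  ∪ pre   = {on(g,f)} ∪ {clear(g), holding(b)}
          = {clear(g), holding(b), on(g,f)}

== RESULT ==
["clear(g)", "holding(b)", "on(g,f)"]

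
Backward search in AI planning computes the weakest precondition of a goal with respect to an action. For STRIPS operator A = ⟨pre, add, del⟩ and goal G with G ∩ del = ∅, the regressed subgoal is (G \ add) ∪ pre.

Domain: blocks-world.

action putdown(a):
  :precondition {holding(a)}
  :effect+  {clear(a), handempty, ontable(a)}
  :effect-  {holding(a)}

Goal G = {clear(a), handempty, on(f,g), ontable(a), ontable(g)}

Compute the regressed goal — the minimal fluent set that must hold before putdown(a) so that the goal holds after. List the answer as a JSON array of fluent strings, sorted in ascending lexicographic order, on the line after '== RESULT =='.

Compute (G \ add) ∪ pre:
  G ∩ del = {}  (empty — regression defined)
  G \ add = {clear(a), handempty, on(f,g), ontable(a), ontable(g)} \ {clear(a), handempty, ontable(a)} = {on(f,g), ontable(g)}
  ∪ pre   = {on(f,g), ontable(g)} ∪ {holding(a)}
          = {holding(a), on(f,g), ontable(g)}

== RESULT ==
["holding(a)", "on(f,g)", "ontable(g)"]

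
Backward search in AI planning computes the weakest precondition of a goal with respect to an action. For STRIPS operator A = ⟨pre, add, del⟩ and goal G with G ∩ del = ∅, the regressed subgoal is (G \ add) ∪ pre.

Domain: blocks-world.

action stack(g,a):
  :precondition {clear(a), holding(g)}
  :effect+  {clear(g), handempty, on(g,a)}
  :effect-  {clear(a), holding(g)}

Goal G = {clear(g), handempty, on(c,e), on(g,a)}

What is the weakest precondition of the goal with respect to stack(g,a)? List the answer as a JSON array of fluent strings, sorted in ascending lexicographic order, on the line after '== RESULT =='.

Compute (G \ add) ∪ pre:
  G ∩ del = {}  (empty — regression defined)
  G \ add = {clear(g), handempty, on(c,e), on(g,a)} \ {clear(g), handempty, on(g,a)} = {on(c,e)}
  ∪ pre   = {on(c,e)} ∪ {clear(a), holding(g)}
          = {clear(a), holding(g), on(c,e)}

== RESULT ==
["clear(a)", "holding(g)", "on(c,e)"]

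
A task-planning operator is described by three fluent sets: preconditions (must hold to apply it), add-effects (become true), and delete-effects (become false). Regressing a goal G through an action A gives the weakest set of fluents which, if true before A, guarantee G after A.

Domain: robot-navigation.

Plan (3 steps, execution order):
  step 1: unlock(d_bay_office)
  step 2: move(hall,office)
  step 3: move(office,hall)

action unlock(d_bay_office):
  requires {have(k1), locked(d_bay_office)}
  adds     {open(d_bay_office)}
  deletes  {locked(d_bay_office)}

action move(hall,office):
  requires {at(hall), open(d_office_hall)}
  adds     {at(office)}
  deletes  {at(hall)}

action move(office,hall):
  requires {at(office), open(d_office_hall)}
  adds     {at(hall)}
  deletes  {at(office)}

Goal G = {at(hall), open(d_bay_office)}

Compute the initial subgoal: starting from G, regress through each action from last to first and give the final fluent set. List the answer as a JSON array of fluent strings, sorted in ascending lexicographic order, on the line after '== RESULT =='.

Work backward from the goal:
  through step 3 (move(office,hall)): drop {at(hall)}, keep {open(d_bay_office)}, require {at(office), open(d_office_hall)}
    → {at(office), open(d_bay_office), open(d_office_hall)}
  through step 2 (move(hall,office)): drop {at(office)}, keep {open(d_bay_office), open(d_office_hall)}, require {at(hall), open(d_office_hall)}
    → {at(hall), open(d_bay_office), open(d_office_hall)}
  through step 1 (unlock(d_bay_office)): drop {open(d_bay_office)}, keep {at(hall), open(d_office_hall)}, require {have(k1), locked(d_bay_office)}
    → {at(hall), have(k1), locked(d_bay_office), open(d_office_hall)}

== RESULT ==
["at(hall)", "have(k1)", "locked(d_bay_office)", "open(d_office_hall)"]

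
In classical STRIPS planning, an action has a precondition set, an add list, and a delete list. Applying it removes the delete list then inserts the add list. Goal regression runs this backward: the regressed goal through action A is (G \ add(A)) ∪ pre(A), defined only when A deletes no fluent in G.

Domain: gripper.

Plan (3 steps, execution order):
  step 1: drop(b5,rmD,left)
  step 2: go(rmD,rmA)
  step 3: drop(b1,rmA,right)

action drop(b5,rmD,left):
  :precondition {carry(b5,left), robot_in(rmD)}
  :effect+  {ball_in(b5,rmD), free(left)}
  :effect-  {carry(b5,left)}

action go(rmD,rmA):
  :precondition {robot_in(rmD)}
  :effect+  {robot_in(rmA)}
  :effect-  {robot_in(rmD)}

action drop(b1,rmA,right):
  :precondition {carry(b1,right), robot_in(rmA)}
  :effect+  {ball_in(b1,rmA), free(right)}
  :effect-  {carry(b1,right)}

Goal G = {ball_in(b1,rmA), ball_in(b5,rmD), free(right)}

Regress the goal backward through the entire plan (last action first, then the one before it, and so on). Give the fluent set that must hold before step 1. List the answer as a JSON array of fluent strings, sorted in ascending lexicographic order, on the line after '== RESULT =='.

Work backward from the goal:
  through step 3 (drop(b1,rmA,right)): drop {ball_in(b1,rmA), free(right)}, keep {ball_in(b5,rmD)}, require {carry(b1,right), robot_in(rmA)}
    → {ball_in(b5,rmD), carry(b1,right), robot_in(rmA)}
  through step 2 (go(rmD,rmA)): drop {robot_in(rmA)}, keep {ball_in(b5,rmD), carry(b1,right)}, require {robot_in(rmD)}
    → {ball_in(b5,rmD), carry(b1,right), robot_in(rmD)}
  through step 1 (drop(b5,rmD,left)): drop {ball_in(b5,rmD)}, keep {carry(b1,right), robot_in(rmD)}, require {carry(b5,left), robot_in(rmD)}
    → {carry(b1,right), carry(b5,left), robot_in(rmD)}

== RESULT ==
["carry(b1,right)", "carry(b5,left)", "robot_in(rmD)"]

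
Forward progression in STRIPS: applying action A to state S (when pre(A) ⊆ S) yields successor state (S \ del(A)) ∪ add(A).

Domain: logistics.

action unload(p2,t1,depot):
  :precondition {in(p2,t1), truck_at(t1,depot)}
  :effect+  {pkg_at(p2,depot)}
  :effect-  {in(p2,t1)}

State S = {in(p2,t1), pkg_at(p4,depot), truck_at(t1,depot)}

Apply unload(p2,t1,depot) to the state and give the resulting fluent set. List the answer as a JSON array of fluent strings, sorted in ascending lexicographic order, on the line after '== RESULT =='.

Compute (S \ del) ∪ add:
  pre ⊆ S: {in(p2,t1), truck_at(t1,depot)} ⊆ S  — applicable
  S \ del = {pkg_at(p4,depot), truck_at(t1,depot)}
  ∪ add   = {pkg_at(p2,depot), pkg_at(p4,depot), truck_at(t1,depot)}

== RESULT ==
["pkg_at(p2,depot)", "pkg_at(p4,depot)", "truck_at(t1,depot)"]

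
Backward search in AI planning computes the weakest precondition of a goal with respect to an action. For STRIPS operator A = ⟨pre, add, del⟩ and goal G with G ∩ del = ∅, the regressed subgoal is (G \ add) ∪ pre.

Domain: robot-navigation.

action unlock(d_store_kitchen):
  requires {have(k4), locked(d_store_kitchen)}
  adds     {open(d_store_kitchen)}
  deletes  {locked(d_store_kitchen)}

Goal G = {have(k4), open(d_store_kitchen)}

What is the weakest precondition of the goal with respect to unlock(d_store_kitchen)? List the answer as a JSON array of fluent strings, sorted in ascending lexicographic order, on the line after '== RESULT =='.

Regress:
  G ∩ del = {}  (empty — regression defined)
  G \ add = {have(k4), open(d_store_kitchen)} \ {open(d_store_kitchen)} = {have(k4)}
  ∪ pre   = {have(k4)} ∪ {have(k4), locked(d_store_kitchen)}
          = {have(k4), locked(d_store_kitchen)}

== RESULT ==
["have(k4)", "locked(d_store_kitchen)"]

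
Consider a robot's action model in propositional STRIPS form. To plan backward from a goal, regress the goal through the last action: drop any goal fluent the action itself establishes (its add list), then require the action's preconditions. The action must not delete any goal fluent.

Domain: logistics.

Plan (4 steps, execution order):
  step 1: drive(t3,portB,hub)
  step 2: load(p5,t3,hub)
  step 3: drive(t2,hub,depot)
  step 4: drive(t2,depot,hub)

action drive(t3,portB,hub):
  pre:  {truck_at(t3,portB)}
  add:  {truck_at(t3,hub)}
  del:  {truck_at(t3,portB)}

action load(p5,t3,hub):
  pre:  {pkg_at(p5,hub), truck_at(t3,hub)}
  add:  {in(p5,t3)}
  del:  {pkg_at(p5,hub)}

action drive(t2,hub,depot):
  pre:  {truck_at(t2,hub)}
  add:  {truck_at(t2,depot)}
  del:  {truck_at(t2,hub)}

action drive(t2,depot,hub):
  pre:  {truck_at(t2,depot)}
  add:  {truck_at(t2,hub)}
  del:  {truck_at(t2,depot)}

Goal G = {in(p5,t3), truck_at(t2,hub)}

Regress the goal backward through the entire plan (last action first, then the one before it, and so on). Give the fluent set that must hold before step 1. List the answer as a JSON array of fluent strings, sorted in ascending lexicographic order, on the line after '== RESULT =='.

Work backward from the goal:
  through step 4 (drive(t2,depot,hub)): drop {truck_at(t2,hub)}, keep {in(p5,t3)}, require {truck_at(t2,depot)}
    → {in(p5,t3), truck_at(t2,depot)}
  through step 3 (drive(t2,hub,depot)): drop {truck_at(t2,depot)}, keep {in(p5,t3)}, require {truck_at(t2,hub)}
    → {in(p5,t3), truck_at(t2,hub)}
  through step 2 (load(p5,t3,hub)): drop {in(p5,t3)}, keep {truck_at(t2,hub)}, require {pkg_at(p5,hub), truck_at(t3,hub)}
    → {pkg_at(p5,hub), truck_at(t2,hub), truck_at(t3,hub)}
  through step 1 (drive(t3,portB,hub)): drop {truck_at(t3,hub)}, keep {pkg_at(p5,hub), truck_at(t2,hub)}, require {truck_at(t3,portB)}
    → {pkg_at(p5,hub), truck_at(t2,hub), truck_at(t3,portB)}

== RESULT ==
["pkg_at(p5,hub)", "truck_at(t2,hub)", "truck_at(t3,portB)"]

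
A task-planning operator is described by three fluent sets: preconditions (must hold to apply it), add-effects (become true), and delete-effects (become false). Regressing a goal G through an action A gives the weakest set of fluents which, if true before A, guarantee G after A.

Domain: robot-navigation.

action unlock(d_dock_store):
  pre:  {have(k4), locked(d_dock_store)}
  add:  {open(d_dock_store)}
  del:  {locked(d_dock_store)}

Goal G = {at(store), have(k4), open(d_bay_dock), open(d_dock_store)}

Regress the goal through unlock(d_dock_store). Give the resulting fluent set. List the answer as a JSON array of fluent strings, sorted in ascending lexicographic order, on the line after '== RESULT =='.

Compute (G \ add) ∪ pre:
  G ∩ del = {}  (empty — regression defined)
  G \ add = {at(store), have(k4), open(d_bay_dock), open(d_dock_store)} \ {open(d_dock_store)} = {at(store), have(k4), open(d_bay_dock)}
  ∪ pre   = {at(store), have(k4), open(d_bay_dock)} ∪ {have(k4), locked(d_dock_store)}
          = {at(store), have(k4), locked(d_dock_store), open(d_bay_dock)}

== RESULT ==
["at(store)", "have(k4)", "locked(d_dock_store)", "open(d_bay_dock)"]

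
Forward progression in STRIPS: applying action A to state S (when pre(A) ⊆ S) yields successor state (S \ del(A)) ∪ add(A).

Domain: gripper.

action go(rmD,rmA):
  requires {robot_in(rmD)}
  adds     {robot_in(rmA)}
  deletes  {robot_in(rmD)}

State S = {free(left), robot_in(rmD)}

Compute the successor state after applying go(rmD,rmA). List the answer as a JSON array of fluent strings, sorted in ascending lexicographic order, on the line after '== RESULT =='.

Compute (S \ del) ∪ add:
  pre ⊆ S: {robot_in(rmD)} ⊆ S  — applicable
  S \ del = {free(left)}
  ∪ add   = {free(left), robot_in(rmA)}

== RESULT ==
["free(left)", "robot_in(rmA)"]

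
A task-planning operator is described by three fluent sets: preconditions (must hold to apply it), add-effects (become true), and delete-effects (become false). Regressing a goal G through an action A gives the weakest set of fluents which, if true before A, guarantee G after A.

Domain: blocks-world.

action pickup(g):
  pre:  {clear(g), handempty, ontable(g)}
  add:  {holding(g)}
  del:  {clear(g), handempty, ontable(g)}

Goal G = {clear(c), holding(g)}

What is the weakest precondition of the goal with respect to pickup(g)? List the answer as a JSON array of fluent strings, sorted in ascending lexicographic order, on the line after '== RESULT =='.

Regress:
  G ∩ del = {}  (empty — regression defined)
  G \ add = {clear(c), holding(g)} \ {holding(g)} = {clear(c)}
  ∪ pre   = {clear(c)} ∪ {clear(g), handempty, ontable(g)}
          = {clear(c), clear(g), handempty, ontable(g)}

== RESULT ==
["clear(c)", "clear(g)", "handempty", "ontable(g)"]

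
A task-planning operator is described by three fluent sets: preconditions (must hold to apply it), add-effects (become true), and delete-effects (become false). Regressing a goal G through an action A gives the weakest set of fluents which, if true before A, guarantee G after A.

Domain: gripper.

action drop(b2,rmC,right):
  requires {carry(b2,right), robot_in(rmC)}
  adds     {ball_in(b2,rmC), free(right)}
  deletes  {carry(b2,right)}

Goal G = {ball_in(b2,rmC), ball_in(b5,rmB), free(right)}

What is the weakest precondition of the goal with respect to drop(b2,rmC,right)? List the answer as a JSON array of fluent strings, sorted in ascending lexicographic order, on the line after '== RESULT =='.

Compute (G \ add) ∪ pre:
  G ∩ del = {}  (empty — regression defined)
  G \ add = {ball_in(b2,rmC), ball_in(b5,rmB), free(right)} \ {ball_in(b2,rmC), free(right)} = {ball_in(b5,rmB)}
  ∪ pre   = {ball_in(b5,rmB)} ∪ {carry(b2,right), robot_in(rmC)}
          = {ball_in(b5,rmB), carry(b2,right), robot_in(rmC)}

== RESULT ==
["ball_in(b5,rmB)", "carry(b2,right)", "robot_in(rmC)"]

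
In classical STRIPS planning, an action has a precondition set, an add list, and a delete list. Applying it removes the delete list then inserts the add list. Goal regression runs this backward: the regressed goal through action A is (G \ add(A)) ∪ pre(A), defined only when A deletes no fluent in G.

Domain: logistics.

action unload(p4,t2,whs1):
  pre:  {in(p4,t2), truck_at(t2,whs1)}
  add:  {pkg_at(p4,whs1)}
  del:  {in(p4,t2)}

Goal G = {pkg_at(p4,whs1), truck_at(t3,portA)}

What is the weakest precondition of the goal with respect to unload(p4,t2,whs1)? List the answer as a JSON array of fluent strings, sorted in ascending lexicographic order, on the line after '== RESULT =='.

Regress:
  G ∩ del = {}  (empty — regression defined)
  G \ add = {pkg_at(p4,whs1), truck_at(t3,portA)} \ {pkg_at(p4,whs1)} = {truck_at(t3,portA)}
  ∪ pre   = {truck_at(t3,portA)} ∪ {in(p4,t2), truck_at(t2,whs1)}
          = {in(p4,t2), truck_at(t2,whs1), truck_at(t3,portA)}

== RESULT ==
["in(p4,t2)", "truck_at(t2,whs1)", "truck_at(t3,portA)"]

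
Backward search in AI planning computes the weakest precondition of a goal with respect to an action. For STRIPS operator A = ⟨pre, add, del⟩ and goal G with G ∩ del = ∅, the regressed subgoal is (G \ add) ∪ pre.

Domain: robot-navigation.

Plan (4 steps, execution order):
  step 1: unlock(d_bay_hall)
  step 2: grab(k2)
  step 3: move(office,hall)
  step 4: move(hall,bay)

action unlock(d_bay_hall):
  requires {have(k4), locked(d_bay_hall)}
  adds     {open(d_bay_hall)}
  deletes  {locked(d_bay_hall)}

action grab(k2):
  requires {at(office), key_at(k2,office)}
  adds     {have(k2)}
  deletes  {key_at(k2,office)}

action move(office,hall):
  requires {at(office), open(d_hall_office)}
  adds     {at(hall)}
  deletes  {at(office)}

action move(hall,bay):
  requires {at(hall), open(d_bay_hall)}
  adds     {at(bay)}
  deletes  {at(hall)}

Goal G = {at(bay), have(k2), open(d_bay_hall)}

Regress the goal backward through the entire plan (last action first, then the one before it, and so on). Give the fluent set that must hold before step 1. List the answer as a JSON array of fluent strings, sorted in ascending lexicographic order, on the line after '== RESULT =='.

Regress step by step:
  through step 4 (move(hall,bay)): drop {at(bay)}, keep {have(k2), open(d_bay_hall)}, require {at(hall), open(d_bay_hall)}
    → {at(hall), have(k2), open(d_bay_hall)}
  through step 3 (move(office,hall)): drop {at(hall)}, keep {have(k2), open(d_bay_hall)}, require {at(office), open(d_hall_office)}
    → {at(office), have(k2), open(d_bay_hall), open(d_hall_office)}
  through step 2 (grab(k2)): drop {have(k2)}, keep {at(office), open(d_bay_hall), open(d_hall_office)}, require {at(office), key_at(k2,office)}
    → {at(office), key_at(k2,office), open(d_bay_hall), open(d_hall_office)}
  through step 1 (unlock(d_bay_hall)): drop {open(d_bay_hall)}, keep {at(office), key_at(k2,office), open(d_hall_office)}, require {have(k4), locked(d_bay_hall)}
    → {at(office), have(k4), key_at(k2,office), locked(d_bay_hall), open(d_hall_office)}

== RESULT ==
["at(office)", "have(k4)", "key_at(k2,office)", "locked(d_bay_hall)", "open(d_hall_office)"]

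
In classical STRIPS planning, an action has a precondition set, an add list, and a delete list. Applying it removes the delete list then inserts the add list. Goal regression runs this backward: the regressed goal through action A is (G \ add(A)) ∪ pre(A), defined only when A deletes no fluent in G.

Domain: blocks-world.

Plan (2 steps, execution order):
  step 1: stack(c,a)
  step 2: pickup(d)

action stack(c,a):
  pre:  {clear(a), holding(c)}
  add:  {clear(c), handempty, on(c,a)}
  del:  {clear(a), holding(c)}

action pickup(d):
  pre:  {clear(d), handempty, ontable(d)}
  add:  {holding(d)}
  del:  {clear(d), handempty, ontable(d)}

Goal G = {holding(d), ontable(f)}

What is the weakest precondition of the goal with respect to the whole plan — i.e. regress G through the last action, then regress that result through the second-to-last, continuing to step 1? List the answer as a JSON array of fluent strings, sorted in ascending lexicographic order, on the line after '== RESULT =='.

Work backward from the goal:
  through step 2 (pickup(d)): drop {holding(d)}, keep {ontable(f)}, require {clear(d), handempty, ontable(d)}
    → {clear(d), handempty, ontable(d), ontable(f)}
  through step 1 (stack(c,a)): drop {handempty}, keep {clear(d), ontable(d), ontable(f)}, require {clear(a), holding(c)}
    → {clear(a), clear(d), holding(c), ontable(d), ontable(f)}

== RESULT ==
["clear(a)", "clear(d)", "holding(c)", "ontable(d)", "ontable(f)"]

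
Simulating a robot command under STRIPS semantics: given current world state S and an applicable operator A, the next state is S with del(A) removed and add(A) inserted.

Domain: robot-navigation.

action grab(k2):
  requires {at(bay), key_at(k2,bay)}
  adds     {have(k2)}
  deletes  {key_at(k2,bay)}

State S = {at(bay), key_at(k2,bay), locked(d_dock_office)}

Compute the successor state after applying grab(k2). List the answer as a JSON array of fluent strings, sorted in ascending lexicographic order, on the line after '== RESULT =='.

Progress:
  pre ⊆ S: {at(bay), key_at(k2,bay)} ⊆ S  — applicable
  S \ del = {at(bay), locked(d_dock_office)}
  ∪ add   = {at(bay), have(k2), locked(d_dock_office)}

== RESULT ==
["at(bay)", "have(k2)", "locked(d_dock_office)"]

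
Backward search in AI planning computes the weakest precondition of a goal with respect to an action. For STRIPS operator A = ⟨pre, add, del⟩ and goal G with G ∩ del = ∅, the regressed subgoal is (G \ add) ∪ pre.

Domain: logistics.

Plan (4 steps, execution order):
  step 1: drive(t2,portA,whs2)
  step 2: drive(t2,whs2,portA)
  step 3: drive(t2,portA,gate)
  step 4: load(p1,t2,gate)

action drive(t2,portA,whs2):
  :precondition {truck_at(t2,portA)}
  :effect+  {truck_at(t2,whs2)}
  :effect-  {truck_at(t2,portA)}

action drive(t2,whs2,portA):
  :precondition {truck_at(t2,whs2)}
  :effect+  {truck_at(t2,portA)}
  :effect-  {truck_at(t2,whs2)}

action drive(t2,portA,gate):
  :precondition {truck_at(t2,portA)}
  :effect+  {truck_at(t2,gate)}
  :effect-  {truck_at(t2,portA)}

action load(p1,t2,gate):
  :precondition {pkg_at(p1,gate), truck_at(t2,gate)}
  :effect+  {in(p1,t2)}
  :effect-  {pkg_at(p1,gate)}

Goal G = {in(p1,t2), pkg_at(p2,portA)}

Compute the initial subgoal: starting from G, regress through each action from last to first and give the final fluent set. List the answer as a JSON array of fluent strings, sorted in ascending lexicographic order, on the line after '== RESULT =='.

Regress step by step:
  through step 4 (load(p1,t2,gate)): drop {in(p1,t2)}, keep {pkg_at(p2,portA)}, require {pkg_at(p1,gate), truck_at(t2,gate)}
    → {pkg_at(p1,gate), pkg_at(p2,portA), truck_at(t2,gate)}
  through step 3 (drive(t2,portA,gate)): drop {truck_at(t2,gate)}, keep {pkg_at(p1,gate), pkg_at(p2,portA)}, require {truck_at(t2,portA)}
    → {pkg_at(p1,gate), pkg_at(p2,portA), truck_at(t2,portA)}
  through step 2 (drive(t2,whs2,portA)): drop {truck_at(t2,portA)}, keep {pkg_at(p1,gate), pkg_at(p2,portA)}, require {truck_at(t2,whs2)}
    → {pkg_at(p1,gate), pkg_at(p2,portA), truck_at(t2,whs2)}
  through step 1 (drive(t2,portA,whs2)): drop {truck_at(t2,whs2)}, keep {pkg_at(p1,gate), pkg_at(p2,portA)}, require {truck_at(t2,portA)}
    → {pkg_at(p1,gate), pkg_at(p2,portA), truck_at(t2,portA)}

== RESULT ==
["pkg_at(p1,gate)", "pkg_at(p2,portA)", "truck_at(t2,portA)"]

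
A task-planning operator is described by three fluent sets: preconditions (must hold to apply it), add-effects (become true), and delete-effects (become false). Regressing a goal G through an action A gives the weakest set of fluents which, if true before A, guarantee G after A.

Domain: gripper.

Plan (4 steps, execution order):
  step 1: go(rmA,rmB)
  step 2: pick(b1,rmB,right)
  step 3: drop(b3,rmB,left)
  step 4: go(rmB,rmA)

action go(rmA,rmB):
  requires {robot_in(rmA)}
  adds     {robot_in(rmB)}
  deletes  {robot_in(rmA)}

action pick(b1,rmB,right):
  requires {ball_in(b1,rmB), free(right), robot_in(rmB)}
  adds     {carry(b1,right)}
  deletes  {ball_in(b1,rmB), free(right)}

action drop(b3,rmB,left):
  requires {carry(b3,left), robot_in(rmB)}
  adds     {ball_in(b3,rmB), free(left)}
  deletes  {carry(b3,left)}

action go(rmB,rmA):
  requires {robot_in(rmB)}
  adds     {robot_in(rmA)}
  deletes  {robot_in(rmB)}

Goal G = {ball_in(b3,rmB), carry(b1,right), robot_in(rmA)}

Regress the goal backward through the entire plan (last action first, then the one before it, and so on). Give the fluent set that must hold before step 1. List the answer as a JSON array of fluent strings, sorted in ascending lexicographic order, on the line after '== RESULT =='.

Regress step by step:
  through step 4 (go(rmB,rmA)): drop {robot_in(rmA)}, keep {ball_in(b3,rmB), carry(b1,right)}, require {robot_in(rmB)}
    → {ball_in(b3,rmB), carry(b1,right), robot_in(rmB)}
  through step 3 (drop(b3,rmB,left)): drop {ball_in(b3,rmB)}, keep {carry(b1,right), robot_in(rmB)}, require {carry(b3,left), robot_in(rmB)}
    → {carry(b1,right), carry(b3,left), robot_in(rmB)}
  through step 2 (pick(b1,rmB,right)): drop {carry(b1,right)}, keep {carry(b3,left), robot_in(rmB)}, require {ball_in(b1,rmB), free(right), robot_in(rmB)}
    → {ball_in(b1,rmB), carry(b3,left), free(right), robot_in(rmB)}
  through step 1 (go(rmA,rmB)): drop {robot_in(rmB)}, keep {ball_in(b1,rmB), carry(b3,left), free(right)}, require {robot_in(rmA)}
    → {ball_in(b1,rmB), carry(b3,left), free(right), robot_in(rmA)}

== RESULT ==
["ball_in(b1,rmB)", "carry(b3,left)", "free(right)", "robot_in(rmA)"]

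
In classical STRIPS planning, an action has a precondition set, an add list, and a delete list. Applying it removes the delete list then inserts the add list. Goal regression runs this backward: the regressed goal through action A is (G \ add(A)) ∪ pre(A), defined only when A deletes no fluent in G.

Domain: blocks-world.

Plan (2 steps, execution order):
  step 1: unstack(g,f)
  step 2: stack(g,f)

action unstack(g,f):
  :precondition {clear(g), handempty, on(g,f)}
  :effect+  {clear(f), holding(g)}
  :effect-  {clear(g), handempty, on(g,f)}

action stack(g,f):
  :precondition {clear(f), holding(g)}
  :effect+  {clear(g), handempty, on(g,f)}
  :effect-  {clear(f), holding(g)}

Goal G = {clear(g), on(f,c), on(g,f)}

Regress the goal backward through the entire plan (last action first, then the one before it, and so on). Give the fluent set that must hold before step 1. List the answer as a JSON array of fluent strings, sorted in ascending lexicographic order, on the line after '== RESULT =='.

Regress step by step:
  through step 2 (stack(g,f)): drop {clear(g), on(g,f)}, keep {on(f,c)}, require {clear(f), holding(g)}
    → {clear(f), holding(g), on(f,c)}
  through step 1 (unstack(g,f)): drop {clear(f), holding(g)}, keep {on(f,c)}, require {clear(g), handempty, on(g,f)}
    → {clear(g), handempty, on(f,c), on(g,f)}

== RESULT ==
["clear(g)", "handempty", "on(f,c)", "on(g,f)"]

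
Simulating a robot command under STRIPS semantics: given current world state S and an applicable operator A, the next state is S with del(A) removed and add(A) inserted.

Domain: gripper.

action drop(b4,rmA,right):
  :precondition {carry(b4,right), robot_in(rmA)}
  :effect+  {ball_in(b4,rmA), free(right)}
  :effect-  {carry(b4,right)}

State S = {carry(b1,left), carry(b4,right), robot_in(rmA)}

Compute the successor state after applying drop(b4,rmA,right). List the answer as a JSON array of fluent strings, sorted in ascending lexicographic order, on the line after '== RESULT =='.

Compute (S \ del) ∪ add:
  pre ⊆ S: {carry(b4,right), robot_in(rmA)} ⊆ S  — applicable
  S \ del = {carry(b1,left), robot_in(rmA)}
  ∪ add   = {ball_in(b4,rmA), carry(b1,left), free(right), robot_in(rmA)}

== RESULT ==
["ball_in(b4,rmA)", "carry(b1,left)", "free(right)", "robot_in(rmA)"]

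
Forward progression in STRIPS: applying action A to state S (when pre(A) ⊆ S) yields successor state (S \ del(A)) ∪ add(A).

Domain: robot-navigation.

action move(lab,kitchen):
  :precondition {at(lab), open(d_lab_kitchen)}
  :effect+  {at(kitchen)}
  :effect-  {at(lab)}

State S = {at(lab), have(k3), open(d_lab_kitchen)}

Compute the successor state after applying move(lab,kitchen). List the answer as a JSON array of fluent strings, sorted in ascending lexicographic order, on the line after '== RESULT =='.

Compute (S \ del) ∪ add:
  pre ⊆ S: {at(lab), open(d_lab_kitchen)} ⊆ S  — applicable
  S \ del = {have(k3), open(d_lab_kitchen)}
  ∪ add   = {at(kitchen), have(k3), open(d_lab_kitchen)}

== RESULT ==
["at(kitchen)", "have(k3)", "open(d_lab_kitchen)"]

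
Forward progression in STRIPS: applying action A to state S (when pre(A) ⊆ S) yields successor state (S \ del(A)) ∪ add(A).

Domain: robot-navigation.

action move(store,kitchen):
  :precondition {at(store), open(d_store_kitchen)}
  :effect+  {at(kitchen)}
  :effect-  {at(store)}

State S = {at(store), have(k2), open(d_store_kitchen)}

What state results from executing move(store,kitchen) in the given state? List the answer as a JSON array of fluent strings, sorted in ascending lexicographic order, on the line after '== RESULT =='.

Compute (S \ del) ∪ add:
  pre ⊆ S: {at(store), open(d_store_kitchen)} ⊆ S  — applicable
  S \ del = {have(k2), open(d_store_kitchen)}
  ∪ add   = {at(kitchen), have(k2), open(d_store_kitchen)}

== RESULT ==
["at(kitchen)", "have(k2)", "open(d_store_kitchen)"]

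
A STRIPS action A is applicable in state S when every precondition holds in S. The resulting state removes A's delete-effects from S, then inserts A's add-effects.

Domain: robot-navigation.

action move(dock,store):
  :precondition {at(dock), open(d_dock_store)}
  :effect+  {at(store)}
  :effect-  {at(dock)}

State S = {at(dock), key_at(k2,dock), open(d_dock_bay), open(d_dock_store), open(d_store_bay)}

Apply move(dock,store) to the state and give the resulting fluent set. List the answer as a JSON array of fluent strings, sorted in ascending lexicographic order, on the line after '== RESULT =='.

Progress:
  pre ⊆ S: {at(dock), open(d_dock_store)} ⊆ S  — applicable
  S \ del = {key_at(k2,dock), open(d_dock_bay), open(d_dock_store), open(d_store_bay)}
  ∪ add   = {at(store), key_at(k2,dock), open(d_dock_bay), open(d_dock_store), open(d_store_bay)}

== RESULT ==
["at(store)", "key_at(k2,dock)", "open(d_dock_bay)", "open(d_dock_store)", "open(d_store_bay)"]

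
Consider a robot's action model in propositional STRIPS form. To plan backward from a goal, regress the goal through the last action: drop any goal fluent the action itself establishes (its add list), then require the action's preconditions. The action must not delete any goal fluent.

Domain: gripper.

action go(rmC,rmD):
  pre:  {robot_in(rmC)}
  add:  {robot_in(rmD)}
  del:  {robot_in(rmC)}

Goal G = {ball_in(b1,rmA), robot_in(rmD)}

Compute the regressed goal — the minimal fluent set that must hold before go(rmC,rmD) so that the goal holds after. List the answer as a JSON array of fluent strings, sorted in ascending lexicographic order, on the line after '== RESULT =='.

Compute (G \ add) ∪ pre:
  G ∩ del = {}  (empty — regression defined)
  G \ add = {ball_in(b1,rmA), robot_in(rmD)} \ {robot_in(rmD)} = {ball_in(b1,rmA)}
  ∪ pre   = {ball_in(b1,rmA)} ∪ {robot_in(rmC)}
          = {ball_in(b1,rmA), robot_in(rmC)}

== RESULT ==
["ball_in(b1,rmA)", "robot_in(rmC)"]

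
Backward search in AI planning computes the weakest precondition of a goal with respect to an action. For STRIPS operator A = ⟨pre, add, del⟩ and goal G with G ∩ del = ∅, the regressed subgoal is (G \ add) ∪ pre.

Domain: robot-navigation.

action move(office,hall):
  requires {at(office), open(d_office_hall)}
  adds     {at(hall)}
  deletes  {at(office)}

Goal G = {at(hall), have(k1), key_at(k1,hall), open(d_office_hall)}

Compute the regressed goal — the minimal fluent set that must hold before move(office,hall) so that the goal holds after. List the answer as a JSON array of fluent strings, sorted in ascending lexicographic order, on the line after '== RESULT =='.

Regress:
  G ∩ del = {}  (empty — regression defined)
  G \ add = {at(hall), have(k1), key_at(k1,hall), open(d_office_hall)} \ {at(hall)} = {have(k1), key_at(k1,hall), open(d_office_hall)}
  ∪ pre   = {have(k1), key_at(k1,hall), open(d_office_hall)} ∪ {at(office), open(d_office_hall)}
          = {at(office), have(k1), key_at(k1,hall), open(d_office_hall)}

== RESULT ==
["at(office)", "have(k1)", "key_at(k1,hall)", "open(d_office_hall)"]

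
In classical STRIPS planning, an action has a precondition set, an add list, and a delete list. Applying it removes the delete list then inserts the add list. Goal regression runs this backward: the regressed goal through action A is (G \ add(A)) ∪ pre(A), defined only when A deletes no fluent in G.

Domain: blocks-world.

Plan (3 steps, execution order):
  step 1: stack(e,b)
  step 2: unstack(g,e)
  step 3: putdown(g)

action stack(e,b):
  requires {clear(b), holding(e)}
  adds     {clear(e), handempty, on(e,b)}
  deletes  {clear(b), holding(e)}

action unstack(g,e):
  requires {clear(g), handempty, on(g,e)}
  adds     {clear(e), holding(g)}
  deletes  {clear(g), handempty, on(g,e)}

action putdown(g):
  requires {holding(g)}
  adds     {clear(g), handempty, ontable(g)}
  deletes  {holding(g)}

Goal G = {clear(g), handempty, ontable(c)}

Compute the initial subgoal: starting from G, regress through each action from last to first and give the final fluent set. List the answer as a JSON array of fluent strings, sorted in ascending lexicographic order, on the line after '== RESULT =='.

Work backward from the goal:
  through step 3 (putdown(g)): drop {clear(g), handempty}, keep {ontable(c)}, require {holding(g)}
    → {holding(g), ontable(c)}
  through step 2 (unstack(g,e)): drop {holding(g)}, keep {ontable(c)}, require {clear(g), handempty, on(g,e)}
    → {clear(g), handempty, on(g,e), ontable(c)}
  through step 1 (stack(e,b)): drop {handempty}, keep {clear(g), on(g,e), ontable(c)}, require {clear(b), holding(e)}
    → {clear(b), clear(g), holding(e), on(g,e), ontable(c)}

== RESULT ==
["clear(b)", "clear(g)", "holding(e)", "on(g,e)", "ontable(c)"]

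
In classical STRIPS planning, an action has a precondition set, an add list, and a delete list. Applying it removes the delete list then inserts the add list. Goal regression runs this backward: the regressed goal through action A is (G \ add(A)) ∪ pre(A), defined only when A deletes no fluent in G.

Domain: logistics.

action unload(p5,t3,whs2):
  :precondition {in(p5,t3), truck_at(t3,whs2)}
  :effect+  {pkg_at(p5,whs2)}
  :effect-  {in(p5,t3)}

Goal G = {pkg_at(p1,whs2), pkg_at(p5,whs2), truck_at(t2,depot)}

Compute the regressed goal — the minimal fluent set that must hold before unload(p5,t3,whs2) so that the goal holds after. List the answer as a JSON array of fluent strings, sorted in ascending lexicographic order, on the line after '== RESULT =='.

Compute (G \ add) ∪ pre:
  G ∩ del = {}  (empty — regression defined)
  G \ add = {pkg_at(p1,whs2), pkg_at(p5,whs2), truck_at(t2,depot)} \ {pkg_at(p5,whs2)} = {pkg_at(p1,whs2), truck_at(t2,depot)}
  ∪ pre   = {pkg_at(p1,whs2), truck_at(t2,depot)} ∪ {in(p5,t3), truck_at(t3,whs2)}
          = {in(p5,t3), pkg_at(p1,whs2), truck_at(t2,depot), truck_at(t3,whs2)}

== RESULT ==
["in(p5,t3)", "pkg_at(p1,whs2)", "truck_at(t2,depot)", "truck_at(t3,whs2)"]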